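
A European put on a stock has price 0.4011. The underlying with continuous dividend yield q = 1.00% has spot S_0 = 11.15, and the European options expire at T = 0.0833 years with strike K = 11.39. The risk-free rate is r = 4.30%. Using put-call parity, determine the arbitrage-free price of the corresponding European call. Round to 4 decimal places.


Answer: Call price = 0.1925

Derivation:
Put-call parity: C - P = S_0 * exp(-qT) - K * exp(-rT).
S_0 * exp(-qT) = 11.1500 * 0.99916735 = 11.14071592
K * exp(-rT) = 11.3900 * 0.99642451 = 11.34927514
C = P + S*exp(-qT) - K*exp(-rT)
C = 0.4011 + 11.14071592 - 11.34927514 = 0.1925


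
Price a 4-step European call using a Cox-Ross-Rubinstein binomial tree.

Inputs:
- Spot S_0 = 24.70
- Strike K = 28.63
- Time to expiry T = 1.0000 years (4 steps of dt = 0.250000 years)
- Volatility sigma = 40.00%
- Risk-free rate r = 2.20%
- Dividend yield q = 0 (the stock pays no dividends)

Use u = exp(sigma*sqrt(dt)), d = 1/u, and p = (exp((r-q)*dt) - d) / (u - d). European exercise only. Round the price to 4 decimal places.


Answer: Price = V(0,0) = 2.9137

Derivation:
dt = T/N = 0.250000
u = exp(sigma*sqrt(dt)) = 1.221403; d = 1/u = 0.818731
p = (exp((r-q)*dt) - d) / (u - d) = 0.463862
Discount per step: exp(-r*dt) = 0.994515
Stock lattice S(k, i) with i counting down-moves:
  k=0: S(0,0) = 24.7000
  k=1: S(1,0) = 30.1686; S(1,1) = 20.2226
  k=2: S(2,0) = 36.8481; S(2,1) = 24.7000; S(2,2) = 16.5569
  k=3: S(3,0) = 45.0063; S(3,1) = 30.1686; S(3,2) = 20.2226; S(3,3) = 13.5556
  k=4: S(4,0) = 54.9709; S(4,1) = 36.8481; S(4,2) = 24.7000; S(4,3) = 16.5569; S(4,4) = 11.0984
Terminal payoffs V(N, i) = max(S_T - K, 0):
  V(4,0) = 26.340861; V(4,1) = 8.218070; V(4,2) = 0.000000; V(4,3) = 0.000000; V(4,4) = 0.000000
Backward induction: V(k, i) = exp(-r*dt) * [p * V(k+1, i) + (1-p) * V(k+1, i+1)].
  V(3,0) = exp(-r*dt) * [p*26.340861 + (1-p)*8.218070] = 16.533367
  V(3,1) = exp(-r*dt) * [p*8.218070 + (1-p)*0.000000] = 3.791145
  V(3,2) = exp(-r*dt) * [p*0.000000 + (1-p)*0.000000] = 0.000000
  V(3,3) = exp(-r*dt) * [p*0.000000 + (1-p)*0.000000] = 0.000000
  V(2,0) = exp(-r*dt) * [p*16.533367 + (1-p)*3.791145] = 9.648569
  V(2,1) = exp(-r*dt) * [p*3.791145 + (1-p)*0.000000] = 1.748924
  V(2,2) = exp(-r*dt) * [p*0.000000 + (1-p)*0.000000] = 0.000000
  V(1,0) = exp(-r*dt) * [p*9.648569 + (1-p)*1.748924] = 5.383581
  V(1,1) = exp(-r*dt) * [p*1.748924 + (1-p)*0.000000] = 0.806810
  V(0,0) = exp(-r*dt) * [p*5.383581 + (1-p)*0.806810] = 2.913732


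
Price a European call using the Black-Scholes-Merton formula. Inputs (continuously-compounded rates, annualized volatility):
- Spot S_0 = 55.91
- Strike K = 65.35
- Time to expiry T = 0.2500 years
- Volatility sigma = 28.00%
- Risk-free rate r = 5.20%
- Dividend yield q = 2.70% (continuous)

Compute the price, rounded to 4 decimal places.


d1 = (ln(S/K) + (r - q + 0.5*sigma^2) * T) / (sigma * sqrt(T)) = -0.99974418
d2 = d1 - sigma * sqrt(T) = -1.13974418
exp(-rT) = 0.98708414; exp(-qT) = 0.99327273
C = S_0 * exp(-qT) * N(d1) - K * exp(-rT) * N(d2)
N(d1) = 0.15871716; N(d2) = 0.12719645
C = 55.9100 * 0.99327273 * 0.15871716 - 65.3500 * 0.98708414 * 0.12719645 = 0.6093

Answer: Price = 0.6093


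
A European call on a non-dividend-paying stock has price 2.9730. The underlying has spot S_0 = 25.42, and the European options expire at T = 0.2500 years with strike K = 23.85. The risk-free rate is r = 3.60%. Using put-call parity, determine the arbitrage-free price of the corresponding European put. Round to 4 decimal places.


Put-call parity: C - P = S_0 * exp(-qT) - K * exp(-rT).
S_0 * exp(-qT) = 25.4200 * 1.00000000 = 25.42000000
K * exp(-rT) = 23.8500 * 0.99104038 = 23.63631303
P = C - S*exp(-qT) + K*exp(-rT)
P = 2.9730 - 25.42000000 + 23.63631303 = 1.1893

Answer: Put price = 1.1893


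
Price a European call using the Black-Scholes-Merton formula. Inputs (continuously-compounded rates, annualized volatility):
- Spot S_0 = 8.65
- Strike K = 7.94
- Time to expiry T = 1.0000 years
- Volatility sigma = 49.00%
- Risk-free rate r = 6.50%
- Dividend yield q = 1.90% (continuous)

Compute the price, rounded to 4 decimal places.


d1 = (ln(S/K) + (r - q + 0.5*sigma^2) * T) / (sigma * sqrt(T)) = 0.51366540
d2 = d1 - sigma * sqrt(T) = 0.02366540
exp(-rT) = 0.93706746; exp(-qT) = 0.98117936
C = S_0 * exp(-qT) * N(d1) - K * exp(-rT) * N(d2)
N(d1) = 0.69625703; N(d2) = 0.50944025
C = 8.6500 * 0.98117936 * 0.69625703 - 7.9400 * 0.93706746 * 0.50944025 = 2.1189

Answer: Price = 2.1189


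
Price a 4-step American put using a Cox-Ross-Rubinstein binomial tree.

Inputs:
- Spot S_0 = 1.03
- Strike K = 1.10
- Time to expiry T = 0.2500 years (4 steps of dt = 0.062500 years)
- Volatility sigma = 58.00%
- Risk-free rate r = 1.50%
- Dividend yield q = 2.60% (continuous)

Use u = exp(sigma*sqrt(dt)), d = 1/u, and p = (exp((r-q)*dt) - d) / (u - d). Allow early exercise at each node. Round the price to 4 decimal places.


dt = T/N = 0.062500
u = exp(sigma*sqrt(dt)) = 1.156040; d = 1/u = 0.865022
p = (exp((r-q)*dt) - d) / (u - d) = 0.461452
Discount per step: exp(-r*dt) = 0.999063
Stock lattice S(k, i) with i counting down-moves:
  k=0: S(0,0) = 1.0300
  k=1: S(1,0) = 1.1907; S(1,1) = 0.8910
  k=2: S(2,0) = 1.3765; S(2,1) = 1.0300; S(2,2) = 0.7707
  k=3: S(3,0) = 1.5913; S(3,1) = 1.1907; S(3,2) = 0.8910; S(3,3) = 0.6667
  k=4: S(4,0) = 1.8396; S(4,1) = 1.3765; S(4,2) = 1.0300; S(4,3) = 0.7707; S(4,4) = 0.5767
Terminal payoffs V(N, i) = max(K - S_T, 0):
  V(4,0) = 0.000000; V(4,1) = 0.000000; V(4,2) = 0.070000; V(4,3) = 0.329289; V(4,4) = 0.523305
Backward induction: V(k, i) = exp(-r*dt) * [p * V(k+1, i) + (1-p) * V(k+1, i+1)]; then take max(V_cont, immediate exercise) for American.
  V(3,0) = exp(-r*dt) * [p*0.000000 + (1-p)*0.000000] = 0.000000; exercise = 0.000000; V(3,0) = max -> 0.000000
  V(3,1) = exp(-r*dt) * [p*0.000000 + (1-p)*0.070000] = 0.037663; exercise = 0.000000; V(3,1) = max -> 0.037663
  V(3,2) = exp(-r*dt) * [p*0.070000 + (1-p)*0.329289] = 0.209443; exercise = 0.209027; V(3,2) = max -> 0.209443
  V(3,3) = exp(-r*dt) * [p*0.329289 + (1-p)*0.523305] = 0.433369; exercise = 0.433317; V(3,3) = max -> 0.433369
  V(2,0) = exp(-r*dt) * [p*0.000000 + (1-p)*0.037663] = 0.020264; exercise = 0.000000; V(2,0) = max -> 0.020264
  V(2,1) = exp(-r*dt) * [p*0.037663 + (1-p)*0.209443] = 0.130053; exercise = 0.070000; V(2,1) = max -> 0.130053
  V(2,2) = exp(-r*dt) * [p*0.209443 + (1-p)*0.433369] = 0.329729; exercise = 0.329289; V(2,2) = max -> 0.329729
  V(1,0) = exp(-r*dt) * [p*0.020264 + (1-p)*0.130053] = 0.079316; exercise = 0.000000; V(1,0) = max -> 0.079316
  V(1,1) = exp(-r*dt) * [p*0.130053 + (1-p)*0.329729] = 0.237365; exercise = 0.209027; V(1,1) = max -> 0.237365
  V(0,0) = exp(-r*dt) * [p*0.079316 + (1-p)*0.237365] = 0.164279; exercise = 0.070000; V(0,0) = max -> 0.164279

Answer: Price = V(0,0) = 0.1643


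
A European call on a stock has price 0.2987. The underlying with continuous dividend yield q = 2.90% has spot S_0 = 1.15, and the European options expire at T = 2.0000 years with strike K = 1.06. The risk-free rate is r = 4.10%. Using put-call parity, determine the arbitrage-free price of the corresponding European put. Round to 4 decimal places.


Answer: Put price = 0.1901

Derivation:
Put-call parity: C - P = S_0 * exp(-qT) - K * exp(-rT).
S_0 * exp(-qT) = 1.1500 * 0.94364995 = 1.08519744
K * exp(-rT) = 1.0600 * 0.92127196 = 0.97654828
P = C - S*exp(-qT) + K*exp(-rT)
P = 0.2987 - 1.08519744 + 0.97654828 = 0.1901


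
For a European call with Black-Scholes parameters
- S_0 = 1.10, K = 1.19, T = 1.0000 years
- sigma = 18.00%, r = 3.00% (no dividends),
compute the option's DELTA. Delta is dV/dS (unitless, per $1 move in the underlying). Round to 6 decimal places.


Answer: Delta = 0.428482

Derivation:
d1 = -0.1802395962; d2 = -0.3602395962
phi(d1) = 0.3925145434; exp(-qT) = 1.0000000000; exp(-rT) = 0.9704455335
N(d1) = 0.4284822371
Delta = exp(-qT) * N(d1) = 1.0000000000 * 0.4284822371 = 0.428482


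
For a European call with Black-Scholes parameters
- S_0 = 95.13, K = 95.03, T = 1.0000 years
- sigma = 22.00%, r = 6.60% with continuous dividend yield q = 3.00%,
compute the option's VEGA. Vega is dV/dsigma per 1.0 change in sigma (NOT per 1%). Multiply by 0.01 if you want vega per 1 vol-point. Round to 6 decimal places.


d1 = 0.2784170273; d2 = 0.0584170273
phi(d1) = 0.3837758757; exp(-qT) = 0.9704455335; exp(-rT) = 0.9361308643
Vega = S * exp(-qT) * phi(d1) * sqrt(T) = 95.1300 * 0.9704455335 * 0.3837758757 * 1.0000000000 = 35.429607

Answer: Vega = 35.429607


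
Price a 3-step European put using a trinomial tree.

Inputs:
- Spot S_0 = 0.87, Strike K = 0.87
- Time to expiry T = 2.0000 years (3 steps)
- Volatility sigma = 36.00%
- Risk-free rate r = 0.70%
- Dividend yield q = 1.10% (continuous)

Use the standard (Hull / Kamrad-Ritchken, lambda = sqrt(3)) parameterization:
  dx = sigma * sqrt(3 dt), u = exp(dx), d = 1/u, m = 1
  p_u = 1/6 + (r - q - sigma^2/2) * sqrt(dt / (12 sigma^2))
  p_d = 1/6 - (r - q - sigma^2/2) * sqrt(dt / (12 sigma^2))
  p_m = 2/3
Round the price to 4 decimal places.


Answer: Price = V(0,0) = 0.1577

Derivation:
dt = T/N = 0.666667; dx = sigma*sqrt(3*dt) = 0.509117
u = exp(dx) = 1.663821; d = 1/u = 0.601026
p_u = 0.121621, p_m = 0.666667, p_d = 0.211712
Discount per step: exp(-r*dt) = 0.995344
Stock lattice S(k, j) with j the centered position index:
  k=0: S(0,+0) = 0.8700
  k=1: S(1,-1) = 0.5229; S(1,+0) = 0.8700; S(1,+1) = 1.4475
  k=2: S(2,-2) = 0.3143; S(2,-1) = 0.5229; S(2,+0) = 0.8700; S(2,+1) = 1.4475; S(2,+2) = 2.4084
  k=3: S(3,-3) = 0.1889; S(3,-2) = 0.3143; S(3,-1) = 0.5229; S(3,+0) = 0.8700; S(3,+1) = 1.4475; S(3,+2) = 2.4084; S(3,+3) = 4.0072
Terminal payoffs V(N, j) = max(K - S_T, 0):
  V(3,-3) = 0.681114; V(3,-2) = 0.555728; V(3,-1) = 0.347107; V(3,+0) = 0.000000; V(3,+1) = 0.000000; V(3,+2) = 0.000000; V(3,+3) = 0.000000
Backward induction: V(k, j) = exp(-r*dt) * [p_u * V(k+1, j+1) + p_m * V(k+1, j) + p_d * V(k+1, j-1)]
  V(2,-2) = exp(-r*dt) * [p_u*0.347107 + p_m*0.555728 + p_d*0.681114] = 0.554308
  V(2,-1) = exp(-r*dt) * [p_u*0.000000 + p_m*0.347107 + p_d*0.555728] = 0.347434
  V(2,+0) = exp(-r*dt) * [p_u*0.000000 + p_m*0.000000 + p_d*0.347107] = 0.073145
  V(2,+1) = exp(-r*dt) * [p_u*0.000000 + p_m*0.000000 + p_d*0.000000] = 0.000000
  V(2,+2) = exp(-r*dt) * [p_u*0.000000 + p_m*0.000000 + p_d*0.000000] = 0.000000
  V(1,-1) = exp(-r*dt) * [p_u*0.073145 + p_m*0.347434 + p_d*0.554308] = 0.356206
  V(1,+0) = exp(-r*dt) * [p_u*0.000000 + p_m*0.073145 + p_d*0.347434] = 0.121750
  V(1,+1) = exp(-r*dt) * [p_u*0.000000 + p_m*0.000000 + p_d*0.073145] = 0.015413
  V(0,+0) = exp(-r*dt) * [p_u*0.015413 + p_m*0.121750 + p_d*0.356206] = 0.157716


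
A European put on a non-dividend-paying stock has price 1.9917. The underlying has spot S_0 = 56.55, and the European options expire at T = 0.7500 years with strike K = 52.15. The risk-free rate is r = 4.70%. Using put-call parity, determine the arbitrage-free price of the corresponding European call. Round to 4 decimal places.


Put-call parity: C - P = S_0 * exp(-qT) - K * exp(-rT).
S_0 * exp(-qT) = 56.5500 * 1.00000000 = 56.55000000
K * exp(-rT) = 52.1500 * 0.96536405 = 50.34373495
C = P + S*exp(-qT) - K*exp(-rT)
C = 1.9917 + 56.55000000 - 50.34373495 = 8.1980

Answer: Call price = 8.1980


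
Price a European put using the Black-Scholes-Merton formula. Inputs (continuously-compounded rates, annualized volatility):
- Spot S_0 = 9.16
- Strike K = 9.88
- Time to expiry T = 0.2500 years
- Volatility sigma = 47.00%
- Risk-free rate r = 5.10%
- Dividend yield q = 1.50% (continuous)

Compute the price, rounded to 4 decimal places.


Answer: Price = 1.2327

Derivation:
d1 = (ln(S/K) + (r - q + 0.5*sigma^2) * T) / (sigma * sqrt(T)) = -0.16618652
d2 = d1 - sigma * sqrt(T) = -0.40118652
exp(-rT) = 0.98733094; exp(-qT) = 0.99625702
P = K * exp(-rT) * N(-d2) - S_0 * exp(-qT) * N(-d1)
N(-d1) = 0.56599492; N(-d2) = 0.65585860
P = 9.8800 * 0.98733094 * 0.65585860 - 9.1600 * 0.99625702 * 0.56599492 = 1.2327


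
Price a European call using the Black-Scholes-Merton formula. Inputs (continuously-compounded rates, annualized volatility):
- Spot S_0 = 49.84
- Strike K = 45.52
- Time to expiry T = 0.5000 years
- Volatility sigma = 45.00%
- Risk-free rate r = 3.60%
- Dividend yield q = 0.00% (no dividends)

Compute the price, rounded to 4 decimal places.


d1 = (ln(S/K) + (r - q + 0.5*sigma^2) * T) / (sigma * sqrt(T)) = 0.50060358
d2 = d1 - sigma * sqrt(T) = 0.18240553
exp(-rT) = 0.98216103; exp(-qT) = 1.00000000
C = S_0 * exp(-qT) * N(d1) - K * exp(-rT) * N(d2)
N(d1) = 0.69167493; N(d2) = 0.57236776
C = 49.8400 * 1.00000000 * 0.69167493 - 45.5200 * 0.98216103 * 0.57236776 = 8.8837

Answer: Price = 8.8837


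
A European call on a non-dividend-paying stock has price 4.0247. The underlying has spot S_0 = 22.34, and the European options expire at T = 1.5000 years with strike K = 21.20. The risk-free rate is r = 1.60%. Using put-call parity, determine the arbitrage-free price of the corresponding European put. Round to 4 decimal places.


Put-call parity: C - P = S_0 * exp(-qT) - K * exp(-rT).
S_0 * exp(-qT) = 22.3400 * 1.00000000 = 22.34000000
K * exp(-rT) = 21.2000 * 0.97628571 = 20.69725705
P = C - S*exp(-qT) + K*exp(-rT)
P = 4.0247 - 22.34000000 + 20.69725705 = 2.3820

Answer: Put price = 2.3820


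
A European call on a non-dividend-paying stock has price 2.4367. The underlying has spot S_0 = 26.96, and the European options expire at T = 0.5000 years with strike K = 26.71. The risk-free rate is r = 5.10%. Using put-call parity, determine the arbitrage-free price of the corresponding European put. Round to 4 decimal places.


Answer: Put price = 1.5142

Derivation:
Put-call parity: C - P = S_0 * exp(-qT) - K * exp(-rT).
S_0 * exp(-qT) = 26.9600 * 1.00000000 = 26.96000000
K * exp(-rT) = 26.7100 * 0.97482238 = 26.03750574
P = C - S*exp(-qT) + K*exp(-rT)
P = 2.4367 - 26.96000000 + 26.03750574 = 1.5142


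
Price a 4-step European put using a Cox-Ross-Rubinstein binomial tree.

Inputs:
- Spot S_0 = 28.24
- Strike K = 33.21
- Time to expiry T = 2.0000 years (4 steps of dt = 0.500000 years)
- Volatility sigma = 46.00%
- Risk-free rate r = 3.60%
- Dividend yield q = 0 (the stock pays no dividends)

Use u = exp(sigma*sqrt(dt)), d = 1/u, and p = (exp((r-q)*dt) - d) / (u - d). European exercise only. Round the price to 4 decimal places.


dt = T/N = 0.500000
u = exp(sigma*sqrt(dt)) = 1.384403; d = 1/u = 0.722333
p = (exp((r-q)*dt) - d) / (u - d) = 0.446826
Discount per step: exp(-r*dt) = 0.982161
Stock lattice S(k, i) with i counting down-moves:
  k=0: S(0,0) = 28.2400
  k=1: S(1,0) = 39.0955; S(1,1) = 20.3987
  k=2: S(2,0) = 54.1240; S(2,1) = 28.2400; S(2,2) = 14.7346
  k=3: S(3,0) = 74.9294; S(3,1) = 39.0955; S(3,2) = 20.3987; S(3,3) = 10.6433
  k=4: S(4,0) = 103.7325; S(4,1) = 54.1240; S(4,2) = 28.2400; S(4,3) = 14.7346; S(4,4) = 7.6880
Terminal payoffs V(N, i) = max(K - S_T, 0):
  V(4,0) = 0.000000; V(4,1) = 0.000000; V(4,2) = 4.970000; V(4,3) = 18.475360; V(4,4) = 25.521983
Backward induction: V(k, i) = exp(-r*dt) * [p * V(k+1, i) + (1-p) * V(k+1, i+1)].
  V(3,0) = exp(-r*dt) * [p*0.000000 + (1-p)*0.000000] = 0.000000
  V(3,1) = exp(-r*dt) * [p*0.000000 + (1-p)*4.970000] = 2.700232
  V(3,2) = exp(-r*dt) * [p*4.970000 + (1-p)*18.475360] = 12.218886
  V(3,3) = exp(-r*dt) * [p*18.475360 + (1-p)*25.521983] = 21.974252
  V(2,0) = exp(-r*dt) * [p*0.000000 + (1-p)*2.700232] = 1.467053
  V(2,1) = exp(-r*dt) * [p*2.700232 + (1-p)*12.218886] = 7.823606
  V(2,2) = exp(-r*dt) * [p*12.218886 + (1-p)*21.974252] = 17.301064
  V(1,0) = exp(-r*dt) * [p*1.467053 + (1-p)*7.823606] = 4.894436
  V(1,1) = exp(-r*dt) * [p*7.823606 + (1-p)*17.301064] = 12.833202
  V(0,0) = exp(-r*dt) * [p*4.894436 + (1-p)*12.833202] = 9.120305

Answer: Price = V(0,0) = 9.1203


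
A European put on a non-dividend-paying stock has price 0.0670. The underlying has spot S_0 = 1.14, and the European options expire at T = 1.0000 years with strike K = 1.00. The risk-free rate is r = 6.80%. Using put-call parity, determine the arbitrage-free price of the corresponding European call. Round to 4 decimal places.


Answer: Call price = 0.2727

Derivation:
Put-call parity: C - P = S_0 * exp(-qT) - K * exp(-rT).
S_0 * exp(-qT) = 1.1400 * 1.00000000 = 1.14000000
K * exp(-rT) = 1.0000 * 0.93426047 = 0.93426047
C = P + S*exp(-qT) - K*exp(-rT)
C = 0.0670 + 1.14000000 - 0.93426047 = 0.2727


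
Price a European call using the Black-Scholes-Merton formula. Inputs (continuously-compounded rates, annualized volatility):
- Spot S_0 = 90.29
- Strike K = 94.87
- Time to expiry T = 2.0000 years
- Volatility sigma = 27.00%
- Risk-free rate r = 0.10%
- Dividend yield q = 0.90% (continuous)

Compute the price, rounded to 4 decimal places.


d1 = (ln(S/K) + (r - q + 0.5*sigma^2) * T) / (sigma * sqrt(T)) = 0.01943019
d2 = d1 - sigma * sqrt(T) = -0.36240747
exp(-rT) = 0.99800200; exp(-qT) = 0.98216103
C = S_0 * exp(-qT) * N(d1) - K * exp(-rT) * N(d2)
N(d1) = 0.50775104; N(d2) = 0.35852378
C = 90.2900 * 0.98216103 * 0.50775104 - 94.8700 * 0.99800200 * 0.35852378 = 11.0818

Answer: Price = 11.0818


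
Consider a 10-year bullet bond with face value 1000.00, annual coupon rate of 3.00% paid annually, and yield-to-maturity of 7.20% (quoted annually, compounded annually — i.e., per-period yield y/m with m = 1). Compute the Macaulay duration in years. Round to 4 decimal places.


Answer: Macaulay duration = 8.5047 years

Derivation:
Coupon per period c = face * coupon_rate / m = 30.000000
Periods per year m = 1; per-period yield y/m = 0.072000
Number of cashflows N = 10
Cashflows (t years, CF_t, discount factor 1/(1+y/m)^(m*t), PV):
  t = 1.0000: CF_t = 30.000000, DF = 0.932836, PV = 27.985075
  t = 2.0000: CF_t = 30.000000, DF = 0.870183, PV = 26.105480
  t = 3.0000: CF_t = 30.000000, DF = 0.811738, PV = 24.352127
  t = 4.0000: CF_t = 30.000000, DF = 0.757218, PV = 22.716536
  t = 5.0000: CF_t = 30.000000, DF = 0.706360, PV = 21.190799
  t = 6.0000: CF_t = 30.000000, DF = 0.658918, PV = 19.767536
  t = 7.0000: CF_t = 30.000000, DF = 0.614662, PV = 18.439866
  t = 8.0000: CF_t = 30.000000, DF = 0.573379, PV = 17.201367
  t = 9.0000: CF_t = 30.000000, DF = 0.534868, PV = 16.046052
  t = 10.0000: CF_t = 1030.000000, DF = 0.498944, PV = 513.912725
Price P = sum_t PV_t = 707.717563
Macaulay numerator sum_t t * PV_t:
  t * PV_t at t = 1.0000: 27.985075
  t * PV_t at t = 2.0000: 52.210960
  t * PV_t at t = 3.0000: 73.056381
  t * PV_t at t = 4.0000: 90.866145
  t * PV_t at t = 5.0000: 105.953994
  t * PV_t at t = 6.0000: 118.605217
  t * PV_t at t = 7.0000: 129.079061
  t * PV_t at t = 8.0000: 137.610939
  t * PV_t at t = 9.0000: 144.414465
  t * PV_t at t = 10.0000: 5139.127247
Macaulay duration D = (sum_t t * PV_t) / P = 6018.909484 / 707.717563 = 8.504677


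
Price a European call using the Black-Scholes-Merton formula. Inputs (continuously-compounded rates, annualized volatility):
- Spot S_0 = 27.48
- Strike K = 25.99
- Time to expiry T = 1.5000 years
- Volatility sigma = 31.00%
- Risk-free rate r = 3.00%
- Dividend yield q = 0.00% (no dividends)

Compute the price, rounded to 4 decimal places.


Answer: Price = 5.3921

Derivation:
d1 = (ln(S/K) + (r - q + 0.5*sigma^2) * T) / (sigma * sqrt(T)) = 0.45518794
d2 = d1 - sigma * sqrt(T) = 0.07551703
exp(-rT) = 0.95599748; exp(-qT) = 1.00000000
C = S_0 * exp(-qT) * N(d1) - K * exp(-rT) * N(d2)
N(d1) = 0.67551298; N(d2) = 0.53009833
C = 27.4800 * 1.00000000 * 0.67551298 - 25.9900 * 0.95599748 * 0.53009833 = 5.3921


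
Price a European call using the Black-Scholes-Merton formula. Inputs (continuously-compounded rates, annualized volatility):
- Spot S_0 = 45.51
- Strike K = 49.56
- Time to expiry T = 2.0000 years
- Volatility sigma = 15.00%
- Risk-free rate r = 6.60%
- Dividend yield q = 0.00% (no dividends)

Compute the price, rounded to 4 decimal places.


Answer: Price = 4.8862

Derivation:
d1 = (ln(S/K) + (r - q + 0.5*sigma^2) * T) / (sigma * sqrt(T)) = 0.32643832
d2 = d1 - sigma * sqrt(T) = 0.11430629
exp(-rT) = 0.87634100; exp(-qT) = 1.00000000
C = S_0 * exp(-qT) * N(d1) - K * exp(-rT) * N(d2)
N(d1) = 0.62795363; N(d2) = 0.54550250
C = 45.5100 * 1.00000000 * 0.62795363 - 49.5600 * 0.87634100 * 0.54550250 = 4.8862


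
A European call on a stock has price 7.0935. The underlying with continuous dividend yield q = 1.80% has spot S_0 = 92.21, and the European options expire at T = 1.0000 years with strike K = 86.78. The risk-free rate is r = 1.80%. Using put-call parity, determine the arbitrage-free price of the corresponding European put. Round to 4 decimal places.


Answer: Put price = 1.7604

Derivation:
Put-call parity: C - P = S_0 * exp(-qT) - K * exp(-rT).
S_0 * exp(-qT) = 92.2100 * 0.98216103 = 90.56506879
K * exp(-rT) = 86.7800 * 0.98216103 = 85.23193439
P = C - S*exp(-qT) + K*exp(-rT)
P = 7.0935 - 90.56506879 + 85.23193439 = 1.7604


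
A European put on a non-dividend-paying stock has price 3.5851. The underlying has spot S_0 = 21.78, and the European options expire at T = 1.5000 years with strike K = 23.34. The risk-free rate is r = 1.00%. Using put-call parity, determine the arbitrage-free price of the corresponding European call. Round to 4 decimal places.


Answer: Call price = 2.3726

Derivation:
Put-call parity: C - P = S_0 * exp(-qT) - K * exp(-rT).
S_0 * exp(-qT) = 21.7800 * 1.00000000 = 21.78000000
K * exp(-rT) = 23.3400 * 0.98511194 = 22.99251267
C = P + S*exp(-qT) - K*exp(-rT)
C = 3.5851 + 21.78000000 - 22.99251267 = 2.3726


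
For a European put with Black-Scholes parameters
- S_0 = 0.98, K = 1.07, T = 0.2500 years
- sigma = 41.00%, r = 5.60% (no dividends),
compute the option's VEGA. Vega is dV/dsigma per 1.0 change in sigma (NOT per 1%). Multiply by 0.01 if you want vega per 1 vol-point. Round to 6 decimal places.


d1 = -0.2577992965; d2 = -0.4627992965
phi(d1) = 0.3859031793; exp(-qT) = 1.0000000000; exp(-rT) = 0.9860975443
Vega = S * exp(-qT) * phi(d1) * sqrt(T) = 0.9800 * 1.0000000000 * 0.3859031793 * 0.5000000000 = 0.189093

Answer: Vega = 0.189093


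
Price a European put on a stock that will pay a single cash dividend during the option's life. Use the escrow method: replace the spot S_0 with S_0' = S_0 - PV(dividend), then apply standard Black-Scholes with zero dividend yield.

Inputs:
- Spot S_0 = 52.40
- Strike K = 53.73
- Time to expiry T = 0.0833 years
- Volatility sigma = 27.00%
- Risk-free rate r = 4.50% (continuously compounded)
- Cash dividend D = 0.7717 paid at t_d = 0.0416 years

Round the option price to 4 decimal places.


PV(D) = D * exp(-r * t_d) = 0.7717 * 0.99812975 = 0.77025673
S_0' = S_0 - PV(D) = 52.4000 - 0.77025673 = 51.62974327
d1 = (ln(S_0'/K) + (r + sigma^2/2)*T) / (sigma*sqrt(T)) = -0.42461435
d2 = d1 - sigma*sqrt(T) = -0.50254104
exp(-rT) = 0.99625852
N(-d1) = 0.66444108; N(-d2) = 0.69235651
P = K * exp(-rT) * N(-d2) - S_0' * N(-d1) = 53.7300 * 0.99625852 * 0.69235651 - 51.62974327 * 0.66444108 = 2.7562

Answer: Price = 2.7562


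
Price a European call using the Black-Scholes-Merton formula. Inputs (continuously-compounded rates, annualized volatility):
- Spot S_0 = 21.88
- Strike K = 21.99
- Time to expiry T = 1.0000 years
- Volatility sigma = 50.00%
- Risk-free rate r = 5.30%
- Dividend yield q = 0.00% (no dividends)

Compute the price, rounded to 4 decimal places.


d1 = (ln(S/K) + (r - q + 0.5*sigma^2) * T) / (sigma * sqrt(T)) = 0.34597035
d2 = d1 - sigma * sqrt(T) = -0.15402965
exp(-rT) = 0.94838001; exp(-qT) = 1.00000000
C = S_0 * exp(-qT) * N(d1) - K * exp(-rT) * N(d2)
N(d1) = 0.63531750; N(d2) = 0.43879318
C = 21.8800 * 1.00000000 * 0.63531750 - 21.9900 * 0.94838001 * 0.43879318 = 4.7498

Answer: Price = 4.7498


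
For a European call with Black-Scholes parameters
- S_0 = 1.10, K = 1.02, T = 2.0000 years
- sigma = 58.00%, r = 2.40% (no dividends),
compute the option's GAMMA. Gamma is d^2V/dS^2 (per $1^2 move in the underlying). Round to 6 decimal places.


Answer: Gamma = 0.377840

Derivation:
d1 = 0.5606961191; d2 = -0.2595477470
phi(d1) = 0.3409127832; exp(-qT) = 1.0000000000; exp(-rT) = 0.9531337871
Gamma = exp(-qT) * phi(d1) / (S * sigma * sqrt(T)) = 1.0000000000 * 0.3409127832 / (1.1000 * 0.5800 * 1.4142135624) = 0.377840


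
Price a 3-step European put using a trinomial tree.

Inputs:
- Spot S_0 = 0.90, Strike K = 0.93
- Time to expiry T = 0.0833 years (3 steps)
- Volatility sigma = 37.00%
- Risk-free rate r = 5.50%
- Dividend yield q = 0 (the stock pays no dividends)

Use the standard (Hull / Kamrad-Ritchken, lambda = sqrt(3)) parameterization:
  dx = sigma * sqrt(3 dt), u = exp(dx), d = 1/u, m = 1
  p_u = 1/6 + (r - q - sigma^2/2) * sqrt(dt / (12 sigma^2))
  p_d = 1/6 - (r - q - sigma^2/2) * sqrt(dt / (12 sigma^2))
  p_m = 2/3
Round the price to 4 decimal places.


Answer: Price = V(0,0) = 0.0537

Derivation:
dt = T/N = 0.027767; dx = sigma*sqrt(3*dt) = 0.106788
u = exp(dx) = 1.112699; d = 1/u = 0.898716
p_u = 0.164918, p_m = 0.666667, p_d = 0.168415
Discount per step: exp(-r*dt) = 0.998474
Stock lattice S(k, j) with j the centered position index:
  k=0: S(0,+0) = 0.9000
  k=1: S(1,-1) = 0.8088; S(1,+0) = 0.9000; S(1,+1) = 1.0014
  k=2: S(2,-2) = 0.7269; S(2,-1) = 0.8088; S(2,+0) = 0.9000; S(2,+1) = 1.0014; S(2,+2) = 1.1143
  k=3: S(3,-3) = 0.6533; S(3,-2) = 0.7269; S(3,-1) = 0.8088; S(3,+0) = 0.9000; S(3,+1) = 1.0014; S(3,+2) = 1.1143; S(3,+3) = 1.2399
Terminal payoffs V(N, j) = max(K - S_T, 0):
  V(3,-3) = 0.276705; V(3,-2) = 0.203079; V(3,-1) = 0.121156; V(3,+0) = 0.030000; V(3,+1) = 0.000000; V(3,+2) = 0.000000; V(3,+3) = 0.000000
Backward induction: V(k, j) = exp(-r*dt) * [p_u * V(k+1, j+1) + p_m * V(k+1, j) + p_d * V(k+1, j-1)]
  V(2,-2) = exp(-r*dt) * [p_u*0.121156 + p_m*0.203079 + p_d*0.276705] = 0.201660
  V(2,-1) = exp(-r*dt) * [p_u*0.030000 + p_m*0.121156 + p_d*0.203079] = 0.119737
  V(2,+0) = exp(-r*dt) * [p_u*0.000000 + p_m*0.030000 + p_d*0.121156] = 0.040343
  V(2,+1) = exp(-r*dt) * [p_u*0.000000 + p_m*0.000000 + p_d*0.030000] = 0.005045
  V(2,+2) = exp(-r*dt) * [p_u*0.000000 + p_m*0.000000 + p_d*0.000000] = 0.000000
  V(1,-1) = exp(-r*dt) * [p_u*0.040343 + p_m*0.119737 + p_d*0.201660] = 0.120257
  V(1,+0) = exp(-r*dt) * [p_u*0.005045 + p_m*0.040343 + p_d*0.119737] = 0.047820
  V(1,+1) = exp(-r*dt) * [p_u*0.000000 + p_m*0.005045 + p_d*0.040343] = 0.010142
  V(0,+0) = exp(-r*dt) * [p_u*0.010142 + p_m*0.047820 + p_d*0.120257] = 0.053723


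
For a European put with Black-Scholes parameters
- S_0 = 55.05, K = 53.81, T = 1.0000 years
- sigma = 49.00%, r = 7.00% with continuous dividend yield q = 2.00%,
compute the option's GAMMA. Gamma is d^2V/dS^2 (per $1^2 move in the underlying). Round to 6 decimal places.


Answer: Gamma = 0.013417

Derivation:
d1 = 0.3935357952; d2 = -0.0964642048
phi(d1) = 0.3692158878; exp(-qT) = 0.9801986733; exp(-rT) = 0.9323938199
Gamma = exp(-qT) * phi(d1) / (S * sigma * sqrt(T)) = 0.9801986733 * 0.3692158878 / (55.0500 * 0.4900 * 1.0000000000) = 0.013417


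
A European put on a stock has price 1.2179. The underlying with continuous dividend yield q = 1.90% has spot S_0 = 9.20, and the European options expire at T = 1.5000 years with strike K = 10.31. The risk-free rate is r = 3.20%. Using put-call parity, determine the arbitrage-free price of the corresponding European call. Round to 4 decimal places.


Put-call parity: C - P = S_0 * exp(-qT) - K * exp(-rT).
S_0 * exp(-qT) = 9.2000 * 0.97190229 = 8.94150111
K * exp(-rT) = 10.3100 * 0.95313379 = 9.82680934
C = P + S*exp(-qT) - K*exp(-rT)
C = 1.2179 + 8.94150111 - 9.82680934 = 0.3326

Answer: Call price = 0.3326


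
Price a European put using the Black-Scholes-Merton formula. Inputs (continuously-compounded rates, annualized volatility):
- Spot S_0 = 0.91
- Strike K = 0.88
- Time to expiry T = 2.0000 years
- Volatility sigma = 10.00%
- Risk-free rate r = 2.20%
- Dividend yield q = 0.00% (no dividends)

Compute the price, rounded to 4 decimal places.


Answer: Price = 0.0227

Derivation:
d1 = (ln(S/K) + (r - q + 0.5*sigma^2) * T) / (sigma * sqrt(T)) = 0.61887889
d2 = d1 - sigma * sqrt(T) = 0.47745753
exp(-rT) = 0.95695396; exp(-qT) = 1.00000000
P = K * exp(-rT) * N(-d2) - S_0 * exp(-qT) * N(-d1)
N(-d1) = 0.26799807; N(-d2) = 0.31651818
P = 0.8800 * 0.95695396 * 0.31651818 - 0.9100 * 1.00000000 * 0.26799807 = 0.0227


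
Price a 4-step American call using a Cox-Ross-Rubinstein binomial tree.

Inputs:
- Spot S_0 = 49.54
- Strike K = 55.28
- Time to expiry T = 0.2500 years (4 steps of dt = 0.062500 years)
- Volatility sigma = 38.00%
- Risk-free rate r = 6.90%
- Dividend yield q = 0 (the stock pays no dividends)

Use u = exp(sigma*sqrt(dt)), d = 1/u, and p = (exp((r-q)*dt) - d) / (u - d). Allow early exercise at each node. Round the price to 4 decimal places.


dt = T/N = 0.062500
u = exp(sigma*sqrt(dt)) = 1.099659; d = 1/u = 0.909373
p = (exp((r-q)*dt) - d) / (u - d) = 0.498980
Discount per step: exp(-r*dt) = 0.995697
Stock lattice S(k, i) with i counting down-moves:
  k=0: S(0,0) = 49.5400
  k=1: S(1,0) = 54.4771; S(1,1) = 45.0503
  k=2: S(2,0) = 59.9062; S(2,1) = 49.5400; S(2,2) = 40.9676
  k=3: S(3,0) = 65.8764; S(3,1) = 54.4771; S(3,2) = 45.0503; S(3,3) = 37.2548
  k=4: S(4,0) = 72.4416; S(4,1) = 59.9062; S(4,2) = 49.5400; S(4,3) = 40.9676; S(4,4) = 33.8785
Terminal payoffs V(N, i) = max(S_T - K, 0):
  V(4,0) = 17.161579; V(4,1) = 4.626225; V(4,2) = 0.000000; V(4,3) = 0.000000; V(4,4) = 0.000000
Backward induction: V(k, i) = exp(-r*dt) * [p * V(k+1, i) + (1-p) * V(k+1, i+1)]; then take max(V_cont, immediate exercise) for American.
  V(3,0) = exp(-r*dt) * [p*17.161579 + (1-p)*4.626225] = 10.834293; exercise = 10.596411; V(3,0) = max -> 10.834293
  V(3,1) = exp(-r*dt) * [p*4.626225 + (1-p)*0.000000] = 2.298460; exercise = 0.000000; V(3,1) = max -> 2.298460
  V(3,2) = exp(-r*dt) * [p*0.000000 + (1-p)*0.000000] = 0.000000; exercise = 0.000000; V(3,2) = max -> 0.000000
  V(3,3) = exp(-r*dt) * [p*0.000000 + (1-p)*0.000000] = 0.000000; exercise = 0.000000; V(3,3) = max -> 0.000000
  V(2,0) = exp(-r*dt) * [p*10.834293 + (1-p)*2.298460] = 6.529451; exercise = 4.626225; V(2,0) = max -> 6.529451
  V(2,1) = exp(-r*dt) * [p*2.298460 + (1-p)*0.000000] = 1.141951; exercise = 0.000000; V(2,1) = max -> 1.141951
  V(2,2) = exp(-r*dt) * [p*0.000000 + (1-p)*0.000000] = 0.000000; exercise = 0.000000; V(2,2) = max -> 0.000000
  V(1,0) = exp(-r*dt) * [p*6.529451 + (1-p)*1.141951] = 3.813724; exercise = 0.000000; V(1,0) = max -> 3.813724
  V(1,1) = exp(-r*dt) * [p*1.141951 + (1-p)*0.000000] = 0.567359; exercise = 0.000000; V(1,1) = max -> 0.567359
  V(0,0) = exp(-r*dt) * [p*3.813724 + (1-p)*0.567359] = 2.177818; exercise = 0.000000; V(0,0) = max -> 2.177818

Answer: Price = V(0,0) = 2.1778


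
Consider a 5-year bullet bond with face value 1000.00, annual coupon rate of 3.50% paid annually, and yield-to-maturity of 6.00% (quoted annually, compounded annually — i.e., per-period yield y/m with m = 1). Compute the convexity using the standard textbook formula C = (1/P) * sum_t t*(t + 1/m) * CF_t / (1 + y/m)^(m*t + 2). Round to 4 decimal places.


Answer: Convexity = 24.2346

Derivation:
Coupon per period c = face * coupon_rate / m = 35.000000
Periods per year m = 1; per-period yield y/m = 0.060000
Number of cashflows N = 5
Cashflows (t years, CF_t, discount factor 1/(1+y/m)^(m*t), PV):
  t = 1.0000: CF_t = 35.000000, DF = 0.943396, PV = 33.018868
  t = 2.0000: CF_t = 35.000000, DF = 0.889996, PV = 31.149875
  t = 3.0000: CF_t = 35.000000, DF = 0.839619, PV = 29.386675
  t = 4.0000: CF_t = 35.000000, DF = 0.792094, PV = 27.723278
  t = 5.0000: CF_t = 1035.000000, DF = 0.747258, PV = 773.412209
Price P = sum_t PV_t = 894.690905
Convexity numerator sum_t t*(t + 1/m) * CF_t / (1+y/m)^(m*t + 2):
  t = 1.0000: term = 58.773350
  t = 2.0000: term = 166.339669
  t = 3.0000: term = 313.848433
  t = 4.0000: term = 493.472378
  t = 5.0000: term = 20650.023378
Convexity = (1/P) * sum = 21682.457208 / 894.690905 = 24.234579


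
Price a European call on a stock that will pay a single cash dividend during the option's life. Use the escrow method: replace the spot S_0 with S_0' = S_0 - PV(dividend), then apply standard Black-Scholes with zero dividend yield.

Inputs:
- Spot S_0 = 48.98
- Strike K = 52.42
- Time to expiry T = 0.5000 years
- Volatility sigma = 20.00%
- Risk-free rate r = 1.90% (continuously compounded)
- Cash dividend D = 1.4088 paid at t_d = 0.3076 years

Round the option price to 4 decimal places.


Answer: Price = 1.1499

Derivation:
PV(D) = D * exp(-r * t_d) = 1.4088 * 0.99417265 = 1.40059042
S_0' = S_0 - PV(D) = 48.9800 - 1.40059042 = 47.57940958
d1 = (ln(S_0'/K) + (r + sigma^2/2)*T) / (sigma*sqrt(T)) = -0.54721652
d2 = d1 - sigma*sqrt(T) = -0.68863787
exp(-rT) = 0.99054498
N(d1) = 0.29211499; N(d2) = 0.24552559
C = S_0' * N(d1) - K * exp(-rT) * N(d2) = 47.57940958 * 0.29211499 - 52.4200 * 0.99054498 * 0.24552559 = 1.1499


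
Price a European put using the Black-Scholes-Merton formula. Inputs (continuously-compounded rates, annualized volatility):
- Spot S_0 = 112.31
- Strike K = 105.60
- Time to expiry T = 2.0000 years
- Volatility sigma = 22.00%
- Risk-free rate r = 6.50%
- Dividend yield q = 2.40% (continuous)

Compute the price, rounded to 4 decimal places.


Answer: Price = 6.4678

Derivation:
d1 = (ln(S/K) + (r - q + 0.5*sigma^2) * T) / (sigma * sqrt(T)) = 0.61712594
d2 = d1 - sigma * sqrt(T) = 0.30599896
exp(-rT) = 0.87809543; exp(-qT) = 0.95313379
P = K * exp(-rT) * N(-d2) - S_0 * exp(-qT) * N(-d1)
N(-d1) = 0.26857583; N(-d2) = 0.37980272
P = 105.6000 * 0.87809543 * 0.37980272 - 112.3100 * 0.95313379 * 0.26857583 = 6.4678


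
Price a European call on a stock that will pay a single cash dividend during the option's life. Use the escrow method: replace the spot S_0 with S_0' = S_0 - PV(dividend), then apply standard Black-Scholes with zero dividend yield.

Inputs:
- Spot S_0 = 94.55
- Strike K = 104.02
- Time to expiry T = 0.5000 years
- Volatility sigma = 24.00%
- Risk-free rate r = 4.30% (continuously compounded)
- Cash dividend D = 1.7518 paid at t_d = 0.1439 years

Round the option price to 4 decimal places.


PV(D) = D * exp(-r * t_d) = 1.7518 * 0.99383140 = 1.74099385
S_0' = S_0 - PV(D) = 94.5500 - 1.74099385 = 92.80900615
d1 = (ln(S_0'/K) + (r + sigma^2/2)*T) / (sigma*sqrt(T)) = -0.46044144
d2 = d1 - sigma*sqrt(T) = -0.63014707
exp(-rT) = 0.97872948
N(d1) = 0.32259970; N(d2) = 0.26429918
C = S_0' * N(d1) - K * exp(-rT) * N(d2) = 92.80900615 * 0.32259970 - 104.0200 * 0.97872948 * 0.26429918 = 3.0325

Answer: Price = 3.0325


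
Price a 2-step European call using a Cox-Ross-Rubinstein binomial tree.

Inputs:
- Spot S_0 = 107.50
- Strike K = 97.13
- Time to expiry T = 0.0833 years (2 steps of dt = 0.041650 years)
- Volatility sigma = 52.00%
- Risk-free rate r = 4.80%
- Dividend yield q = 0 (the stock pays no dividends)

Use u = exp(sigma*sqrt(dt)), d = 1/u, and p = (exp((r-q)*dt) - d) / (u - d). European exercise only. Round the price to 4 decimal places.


dt = T/N = 0.041650
u = exp(sigma*sqrt(dt)) = 1.111959; d = 1/u = 0.899314
p = (exp((r-q)*dt) - d) / (u - d) = 0.482905
Discount per step: exp(-r*dt) = 0.998003
Stock lattice S(k, i) with i counting down-moves:
  k=0: S(0,0) = 107.5000
  k=1: S(1,0) = 119.5356; S(1,1) = 96.6762
  k=2: S(2,0) = 132.9187; S(2,1) = 107.5000; S(2,2) = 86.9423
Terminal payoffs V(N, i) = max(S_T - K, 0):
  V(2,0) = 35.788678; V(2,1) = 10.370000; V(2,2) = 0.000000
Backward induction: V(k, i) = exp(-r*dt) * [p * V(k+1, i) + (1-p) * V(k+1, i+1)].
  V(1,0) = exp(-r*dt) * [p*35.788678 + (1-p)*10.370000] = 22.599581
  V(1,1) = exp(-r*dt) * [p*10.370000 + (1-p)*0.000000] = 4.997724
  V(0,0) = exp(-r*dt) * [p*22.599581 + (1-p)*4.997724] = 13.470791

Answer: Price = V(0,0) = 13.4708


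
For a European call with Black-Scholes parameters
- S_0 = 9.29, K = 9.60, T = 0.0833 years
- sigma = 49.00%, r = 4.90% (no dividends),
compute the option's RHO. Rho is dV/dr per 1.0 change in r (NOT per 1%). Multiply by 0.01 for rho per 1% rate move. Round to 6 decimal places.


d1 = -0.1325296725; d2 = -0.2739521954
phi(d1) = 0.3954540857; exp(-qT) = 1.0000000000; exp(-rT) = 0.9959266188
N(d2) = 0.3920606796
Rho = K*T*exp(-rT)*N(d2) = 9.6000 * 0.0833 * 0.9959266188 * 0.3920606796 = 0.312246

Answer: Rho = 0.312246


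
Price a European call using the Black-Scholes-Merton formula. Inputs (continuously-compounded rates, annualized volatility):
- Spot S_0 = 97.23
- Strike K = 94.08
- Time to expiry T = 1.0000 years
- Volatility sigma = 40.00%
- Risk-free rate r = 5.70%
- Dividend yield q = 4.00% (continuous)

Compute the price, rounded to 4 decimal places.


d1 = (ln(S/K) + (r - q + 0.5*sigma^2) * T) / (sigma * sqrt(T)) = 0.32483455
d2 = d1 - sigma * sqrt(T) = -0.07516545
exp(-rT) = 0.94459407; exp(-qT) = 0.96078944
C = S_0 * exp(-qT) * N(d1) - K * exp(-rT) * N(d2)
N(d1) = 0.62734685; N(d2) = 0.47004154
C = 97.2300 * 0.96078944 * 0.62734685 - 94.0800 * 0.94459407 * 0.47004154 = 16.8338

Answer: Price = 16.8338


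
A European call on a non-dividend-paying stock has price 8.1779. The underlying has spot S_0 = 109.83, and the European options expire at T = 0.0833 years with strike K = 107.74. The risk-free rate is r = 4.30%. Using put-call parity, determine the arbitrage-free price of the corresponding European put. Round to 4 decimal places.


Answer: Put price = 5.7027

Derivation:
Put-call parity: C - P = S_0 * exp(-qT) - K * exp(-rT).
S_0 * exp(-qT) = 109.8300 * 1.00000000 = 109.83000000
K * exp(-rT) = 107.7400 * 0.99642451 = 107.35477642
P = C - S*exp(-qT) + K*exp(-rT)
P = 8.1779 - 109.83000000 + 107.35477642 = 5.7027


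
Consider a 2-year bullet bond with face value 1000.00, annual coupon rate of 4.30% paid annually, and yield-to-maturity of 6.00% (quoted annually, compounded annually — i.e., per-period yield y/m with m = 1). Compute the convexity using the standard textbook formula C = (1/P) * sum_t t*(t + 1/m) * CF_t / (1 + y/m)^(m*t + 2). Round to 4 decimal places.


Answer: Convexity = 5.1909

Derivation:
Coupon per period c = face * coupon_rate / m = 43.000000
Periods per year m = 1; per-period yield y/m = 0.060000
Number of cashflows N = 2
Cashflows (t years, CF_t, discount factor 1/(1+y/m)^(m*t), PV):
  t = 1.0000: CF_t = 43.000000, DF = 0.943396, PV = 40.566038
  t = 2.0000: CF_t = 1043.000000, DF = 0.889996, PV = 928.266287
Price P = sum_t PV_t = 968.832325
Convexity numerator sum_t t*(t + 1/m) * CF_t / (1+y/m)^(m*t + 2):
  t = 1.0000: term = 72.207258
  t = 2.0000: term = 4956.922145
Convexity = (1/P) * sum = 5029.129403 / 968.832325 = 5.190918


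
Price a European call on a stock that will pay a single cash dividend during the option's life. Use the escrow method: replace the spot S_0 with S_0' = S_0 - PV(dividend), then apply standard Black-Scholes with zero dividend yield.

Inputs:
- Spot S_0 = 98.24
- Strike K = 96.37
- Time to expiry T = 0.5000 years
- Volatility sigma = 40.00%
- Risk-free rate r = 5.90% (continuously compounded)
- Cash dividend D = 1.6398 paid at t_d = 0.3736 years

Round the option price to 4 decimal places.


Answer: Price = 12.2982

Derivation:
PV(D) = D * exp(-r * t_d) = 1.6398 * 0.97819876 = 1.60405032
S_0' = S_0 - PV(D) = 98.2400 - 1.60405032 = 96.63594968
d1 = (ln(S_0'/K) + (r + sigma^2/2)*T) / (sigma*sqrt(T)) = 0.25546309
d2 = d1 - sigma*sqrt(T) = -0.02737963
exp(-rT) = 0.97093088
N(d1) = 0.60081727; N(d2) = 0.48907847
C = S_0' * N(d1) - K * exp(-rT) * N(d2) = 96.63594968 * 0.60081727 - 96.3700 * 0.97093088 * 0.48907847 = 12.2982


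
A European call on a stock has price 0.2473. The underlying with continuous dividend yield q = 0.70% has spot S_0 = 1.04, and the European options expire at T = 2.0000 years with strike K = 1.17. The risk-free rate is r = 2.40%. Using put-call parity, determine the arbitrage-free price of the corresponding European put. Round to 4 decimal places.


Answer: Put price = 0.3369

Derivation:
Put-call parity: C - P = S_0 * exp(-qT) - K * exp(-rT).
S_0 * exp(-qT) = 1.0400 * 0.98609754 = 1.02554145
K * exp(-rT) = 1.1700 * 0.95313379 = 1.11516653
P = C - S*exp(-qT) + K*exp(-rT)
P = 0.2473 - 1.02554145 + 1.11516653 = 0.3369


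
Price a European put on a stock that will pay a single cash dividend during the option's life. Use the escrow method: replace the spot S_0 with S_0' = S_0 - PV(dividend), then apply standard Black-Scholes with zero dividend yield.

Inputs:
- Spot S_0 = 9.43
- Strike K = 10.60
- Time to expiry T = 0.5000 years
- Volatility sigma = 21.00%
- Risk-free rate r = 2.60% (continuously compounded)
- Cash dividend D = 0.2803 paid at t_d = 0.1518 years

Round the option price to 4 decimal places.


PV(D) = D * exp(-r * t_d) = 0.2803 * 0.99606098 = 0.27919589
S_0' = S_0 - PV(D) = 9.4300 - 0.27919589 = 9.15080411
d1 = (ln(S_0'/K) + (r + sigma^2/2)*T) / (sigma*sqrt(T)) = -0.82823919
d2 = d1 - sigma*sqrt(T) = -0.97673161
exp(-rT) = 0.98708414
N(-d1) = 0.79623247; N(-d2) = 0.83564898
P = K * exp(-rT) * N(-d2) - S_0' * N(-d1) = 10.6000 * 0.98708414 * 0.83564898 - 9.15080411 * 0.79623247 = 1.4573

Answer: Price = 1.4573
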